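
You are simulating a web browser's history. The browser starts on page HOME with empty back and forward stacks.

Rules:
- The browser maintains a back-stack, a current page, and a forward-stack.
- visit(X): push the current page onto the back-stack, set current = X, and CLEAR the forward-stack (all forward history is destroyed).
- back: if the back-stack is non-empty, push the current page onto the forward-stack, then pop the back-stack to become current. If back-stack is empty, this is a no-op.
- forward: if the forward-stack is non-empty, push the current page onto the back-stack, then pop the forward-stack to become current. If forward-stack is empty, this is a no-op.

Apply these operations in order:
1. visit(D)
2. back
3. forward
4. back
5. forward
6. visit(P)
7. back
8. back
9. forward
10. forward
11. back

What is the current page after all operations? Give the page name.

After 1 (visit(D)): cur=D back=1 fwd=0
After 2 (back): cur=HOME back=0 fwd=1
After 3 (forward): cur=D back=1 fwd=0
After 4 (back): cur=HOME back=0 fwd=1
After 5 (forward): cur=D back=1 fwd=0
After 6 (visit(P)): cur=P back=2 fwd=0
After 7 (back): cur=D back=1 fwd=1
After 8 (back): cur=HOME back=0 fwd=2
After 9 (forward): cur=D back=1 fwd=1
After 10 (forward): cur=P back=2 fwd=0
After 11 (back): cur=D back=1 fwd=1

Answer: D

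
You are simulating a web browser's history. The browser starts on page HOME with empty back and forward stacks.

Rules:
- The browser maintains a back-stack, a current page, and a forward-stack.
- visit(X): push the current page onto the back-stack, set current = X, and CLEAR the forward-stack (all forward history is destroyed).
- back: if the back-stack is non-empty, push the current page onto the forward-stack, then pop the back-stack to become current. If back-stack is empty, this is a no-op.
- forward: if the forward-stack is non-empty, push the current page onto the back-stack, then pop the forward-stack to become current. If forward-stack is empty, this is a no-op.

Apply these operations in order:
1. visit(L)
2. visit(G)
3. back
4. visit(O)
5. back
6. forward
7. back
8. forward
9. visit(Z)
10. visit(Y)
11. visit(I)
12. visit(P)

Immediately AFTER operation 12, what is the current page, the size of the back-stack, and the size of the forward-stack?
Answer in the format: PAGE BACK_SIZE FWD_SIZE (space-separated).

After 1 (visit(L)): cur=L back=1 fwd=0
After 2 (visit(G)): cur=G back=2 fwd=0
After 3 (back): cur=L back=1 fwd=1
After 4 (visit(O)): cur=O back=2 fwd=0
After 5 (back): cur=L back=1 fwd=1
After 6 (forward): cur=O back=2 fwd=0
After 7 (back): cur=L back=1 fwd=1
After 8 (forward): cur=O back=2 fwd=0
After 9 (visit(Z)): cur=Z back=3 fwd=0
After 10 (visit(Y)): cur=Y back=4 fwd=0
After 11 (visit(I)): cur=I back=5 fwd=0
After 12 (visit(P)): cur=P back=6 fwd=0

P 6 0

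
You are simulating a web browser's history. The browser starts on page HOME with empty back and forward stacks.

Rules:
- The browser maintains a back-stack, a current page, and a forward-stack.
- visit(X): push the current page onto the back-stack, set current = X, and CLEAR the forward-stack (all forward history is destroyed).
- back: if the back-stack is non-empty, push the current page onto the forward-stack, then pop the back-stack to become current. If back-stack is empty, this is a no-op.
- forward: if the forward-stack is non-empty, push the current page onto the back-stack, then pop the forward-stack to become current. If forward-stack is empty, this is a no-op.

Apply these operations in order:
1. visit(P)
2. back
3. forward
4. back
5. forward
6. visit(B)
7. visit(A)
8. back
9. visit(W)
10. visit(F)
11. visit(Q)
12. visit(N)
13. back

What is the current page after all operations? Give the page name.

Answer: Q

Derivation:
After 1 (visit(P)): cur=P back=1 fwd=0
After 2 (back): cur=HOME back=0 fwd=1
After 3 (forward): cur=P back=1 fwd=0
After 4 (back): cur=HOME back=0 fwd=1
After 5 (forward): cur=P back=1 fwd=0
After 6 (visit(B)): cur=B back=2 fwd=0
After 7 (visit(A)): cur=A back=3 fwd=0
After 8 (back): cur=B back=2 fwd=1
After 9 (visit(W)): cur=W back=3 fwd=0
After 10 (visit(F)): cur=F back=4 fwd=0
After 11 (visit(Q)): cur=Q back=5 fwd=0
After 12 (visit(N)): cur=N back=6 fwd=0
After 13 (back): cur=Q back=5 fwd=1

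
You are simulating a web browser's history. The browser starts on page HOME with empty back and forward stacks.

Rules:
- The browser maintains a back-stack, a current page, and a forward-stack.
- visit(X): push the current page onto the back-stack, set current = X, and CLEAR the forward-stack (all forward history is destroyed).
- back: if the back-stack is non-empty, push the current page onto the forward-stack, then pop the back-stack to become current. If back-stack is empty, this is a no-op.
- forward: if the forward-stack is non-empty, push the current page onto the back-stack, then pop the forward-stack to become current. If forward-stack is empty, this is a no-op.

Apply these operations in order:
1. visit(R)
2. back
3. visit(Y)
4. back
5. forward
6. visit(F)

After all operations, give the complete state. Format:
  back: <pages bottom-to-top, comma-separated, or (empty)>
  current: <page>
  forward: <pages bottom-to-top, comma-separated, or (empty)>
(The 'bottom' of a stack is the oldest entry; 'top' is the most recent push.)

After 1 (visit(R)): cur=R back=1 fwd=0
After 2 (back): cur=HOME back=0 fwd=1
After 3 (visit(Y)): cur=Y back=1 fwd=0
After 4 (back): cur=HOME back=0 fwd=1
After 5 (forward): cur=Y back=1 fwd=0
After 6 (visit(F)): cur=F back=2 fwd=0

Answer: back: HOME,Y
current: F
forward: (empty)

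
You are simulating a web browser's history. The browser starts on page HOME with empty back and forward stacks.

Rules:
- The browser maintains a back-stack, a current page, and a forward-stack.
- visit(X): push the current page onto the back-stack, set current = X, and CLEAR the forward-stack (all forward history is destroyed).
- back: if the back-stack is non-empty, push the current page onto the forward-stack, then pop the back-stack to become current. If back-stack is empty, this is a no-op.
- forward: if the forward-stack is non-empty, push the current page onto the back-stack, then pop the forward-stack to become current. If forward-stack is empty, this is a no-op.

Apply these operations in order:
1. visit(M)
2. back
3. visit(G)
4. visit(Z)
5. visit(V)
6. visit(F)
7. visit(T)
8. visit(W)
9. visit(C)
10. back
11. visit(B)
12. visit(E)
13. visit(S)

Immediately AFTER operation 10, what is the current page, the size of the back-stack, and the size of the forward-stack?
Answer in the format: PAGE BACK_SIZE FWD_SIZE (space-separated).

After 1 (visit(M)): cur=M back=1 fwd=0
After 2 (back): cur=HOME back=0 fwd=1
After 3 (visit(G)): cur=G back=1 fwd=0
After 4 (visit(Z)): cur=Z back=2 fwd=0
After 5 (visit(V)): cur=V back=3 fwd=0
After 6 (visit(F)): cur=F back=4 fwd=0
After 7 (visit(T)): cur=T back=5 fwd=0
After 8 (visit(W)): cur=W back=6 fwd=0
After 9 (visit(C)): cur=C back=7 fwd=0
After 10 (back): cur=W back=6 fwd=1

W 6 1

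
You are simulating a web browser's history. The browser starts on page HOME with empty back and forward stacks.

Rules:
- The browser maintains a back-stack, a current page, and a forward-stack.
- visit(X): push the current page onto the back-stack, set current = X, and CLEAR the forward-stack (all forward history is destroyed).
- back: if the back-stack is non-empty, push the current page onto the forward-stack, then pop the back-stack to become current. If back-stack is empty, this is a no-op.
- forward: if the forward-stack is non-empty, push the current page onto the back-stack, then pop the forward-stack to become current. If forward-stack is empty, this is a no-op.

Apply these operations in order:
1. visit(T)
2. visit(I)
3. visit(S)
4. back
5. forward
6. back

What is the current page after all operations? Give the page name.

After 1 (visit(T)): cur=T back=1 fwd=0
After 2 (visit(I)): cur=I back=2 fwd=0
After 3 (visit(S)): cur=S back=3 fwd=0
After 4 (back): cur=I back=2 fwd=1
After 5 (forward): cur=S back=3 fwd=0
After 6 (back): cur=I back=2 fwd=1

Answer: I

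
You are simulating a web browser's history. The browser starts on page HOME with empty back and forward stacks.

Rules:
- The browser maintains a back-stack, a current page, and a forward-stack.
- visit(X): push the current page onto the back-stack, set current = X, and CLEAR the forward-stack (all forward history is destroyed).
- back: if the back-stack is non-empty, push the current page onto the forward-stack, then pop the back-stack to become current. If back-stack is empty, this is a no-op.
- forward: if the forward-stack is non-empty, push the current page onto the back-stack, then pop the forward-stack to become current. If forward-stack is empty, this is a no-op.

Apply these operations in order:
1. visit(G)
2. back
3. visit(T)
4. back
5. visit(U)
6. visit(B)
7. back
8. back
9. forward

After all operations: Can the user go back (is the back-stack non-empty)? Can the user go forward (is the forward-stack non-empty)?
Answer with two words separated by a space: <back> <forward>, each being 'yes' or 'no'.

After 1 (visit(G)): cur=G back=1 fwd=0
After 2 (back): cur=HOME back=0 fwd=1
After 3 (visit(T)): cur=T back=1 fwd=0
After 4 (back): cur=HOME back=0 fwd=1
After 5 (visit(U)): cur=U back=1 fwd=0
After 6 (visit(B)): cur=B back=2 fwd=0
After 7 (back): cur=U back=1 fwd=1
After 8 (back): cur=HOME back=0 fwd=2
After 9 (forward): cur=U back=1 fwd=1

Answer: yes yes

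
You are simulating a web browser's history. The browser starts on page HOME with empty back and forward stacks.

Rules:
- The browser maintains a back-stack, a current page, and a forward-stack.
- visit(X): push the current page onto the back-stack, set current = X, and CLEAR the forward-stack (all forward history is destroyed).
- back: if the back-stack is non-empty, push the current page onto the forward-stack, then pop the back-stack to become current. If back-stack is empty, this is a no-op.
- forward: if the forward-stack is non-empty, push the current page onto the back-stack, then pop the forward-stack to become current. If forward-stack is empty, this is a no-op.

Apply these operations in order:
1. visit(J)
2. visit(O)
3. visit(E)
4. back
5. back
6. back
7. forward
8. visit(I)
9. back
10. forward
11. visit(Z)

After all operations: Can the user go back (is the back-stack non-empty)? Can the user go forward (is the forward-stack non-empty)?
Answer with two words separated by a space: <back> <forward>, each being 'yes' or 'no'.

Answer: yes no

Derivation:
After 1 (visit(J)): cur=J back=1 fwd=0
After 2 (visit(O)): cur=O back=2 fwd=0
After 3 (visit(E)): cur=E back=3 fwd=0
After 4 (back): cur=O back=2 fwd=1
After 5 (back): cur=J back=1 fwd=2
After 6 (back): cur=HOME back=0 fwd=3
After 7 (forward): cur=J back=1 fwd=2
After 8 (visit(I)): cur=I back=2 fwd=0
After 9 (back): cur=J back=1 fwd=1
After 10 (forward): cur=I back=2 fwd=0
After 11 (visit(Z)): cur=Z back=3 fwd=0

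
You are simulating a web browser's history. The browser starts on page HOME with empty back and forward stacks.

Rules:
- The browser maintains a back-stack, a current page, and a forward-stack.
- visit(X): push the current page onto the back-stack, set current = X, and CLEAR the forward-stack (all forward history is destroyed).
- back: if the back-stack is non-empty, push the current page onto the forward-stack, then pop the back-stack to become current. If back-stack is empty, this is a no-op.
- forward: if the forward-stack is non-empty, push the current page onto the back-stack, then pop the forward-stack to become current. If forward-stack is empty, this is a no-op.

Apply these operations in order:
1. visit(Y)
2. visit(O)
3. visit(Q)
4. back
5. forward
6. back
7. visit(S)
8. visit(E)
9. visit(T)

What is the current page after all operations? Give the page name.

Answer: T

Derivation:
After 1 (visit(Y)): cur=Y back=1 fwd=0
After 2 (visit(O)): cur=O back=2 fwd=0
After 3 (visit(Q)): cur=Q back=3 fwd=0
After 4 (back): cur=O back=2 fwd=1
After 5 (forward): cur=Q back=3 fwd=0
After 6 (back): cur=O back=2 fwd=1
After 7 (visit(S)): cur=S back=3 fwd=0
After 8 (visit(E)): cur=E back=4 fwd=0
After 9 (visit(T)): cur=T back=5 fwd=0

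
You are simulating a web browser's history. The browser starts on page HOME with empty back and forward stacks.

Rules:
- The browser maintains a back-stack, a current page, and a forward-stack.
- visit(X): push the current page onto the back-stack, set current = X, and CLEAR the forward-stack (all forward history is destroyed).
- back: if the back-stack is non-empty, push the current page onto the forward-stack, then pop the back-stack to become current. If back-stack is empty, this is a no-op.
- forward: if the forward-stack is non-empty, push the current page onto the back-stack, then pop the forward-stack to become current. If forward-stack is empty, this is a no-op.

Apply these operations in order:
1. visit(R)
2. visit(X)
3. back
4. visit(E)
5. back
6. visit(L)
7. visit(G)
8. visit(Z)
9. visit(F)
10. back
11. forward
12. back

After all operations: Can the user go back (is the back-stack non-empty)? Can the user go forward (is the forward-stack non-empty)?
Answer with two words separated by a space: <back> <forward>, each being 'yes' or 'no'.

Answer: yes yes

Derivation:
After 1 (visit(R)): cur=R back=1 fwd=0
After 2 (visit(X)): cur=X back=2 fwd=0
After 3 (back): cur=R back=1 fwd=1
After 4 (visit(E)): cur=E back=2 fwd=0
After 5 (back): cur=R back=1 fwd=1
After 6 (visit(L)): cur=L back=2 fwd=0
After 7 (visit(G)): cur=G back=3 fwd=0
After 8 (visit(Z)): cur=Z back=4 fwd=0
After 9 (visit(F)): cur=F back=5 fwd=0
After 10 (back): cur=Z back=4 fwd=1
After 11 (forward): cur=F back=5 fwd=0
After 12 (back): cur=Z back=4 fwd=1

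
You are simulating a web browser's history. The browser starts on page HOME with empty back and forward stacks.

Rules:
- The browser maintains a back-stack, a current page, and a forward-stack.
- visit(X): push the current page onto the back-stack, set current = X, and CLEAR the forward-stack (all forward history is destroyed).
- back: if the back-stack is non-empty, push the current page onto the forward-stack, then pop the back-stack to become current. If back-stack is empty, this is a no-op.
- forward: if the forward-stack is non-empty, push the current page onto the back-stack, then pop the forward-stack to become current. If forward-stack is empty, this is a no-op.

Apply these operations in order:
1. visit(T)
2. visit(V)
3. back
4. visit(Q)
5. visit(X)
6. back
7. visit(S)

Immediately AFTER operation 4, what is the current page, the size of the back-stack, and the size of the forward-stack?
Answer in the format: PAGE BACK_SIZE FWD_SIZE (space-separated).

After 1 (visit(T)): cur=T back=1 fwd=0
After 2 (visit(V)): cur=V back=2 fwd=0
After 3 (back): cur=T back=1 fwd=1
After 4 (visit(Q)): cur=Q back=2 fwd=0

Q 2 0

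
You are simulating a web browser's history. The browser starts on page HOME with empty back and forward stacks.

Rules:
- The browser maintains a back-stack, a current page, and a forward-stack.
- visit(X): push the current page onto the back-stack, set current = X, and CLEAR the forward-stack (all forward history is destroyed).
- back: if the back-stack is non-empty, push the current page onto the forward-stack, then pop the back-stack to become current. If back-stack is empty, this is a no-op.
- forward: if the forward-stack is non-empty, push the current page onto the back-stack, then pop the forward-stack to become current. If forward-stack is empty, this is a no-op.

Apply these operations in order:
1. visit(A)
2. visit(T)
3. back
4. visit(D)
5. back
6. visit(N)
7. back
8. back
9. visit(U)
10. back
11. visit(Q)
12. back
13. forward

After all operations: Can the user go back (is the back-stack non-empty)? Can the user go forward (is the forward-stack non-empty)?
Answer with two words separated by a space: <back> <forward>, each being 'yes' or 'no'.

Answer: yes no

Derivation:
After 1 (visit(A)): cur=A back=1 fwd=0
After 2 (visit(T)): cur=T back=2 fwd=0
After 3 (back): cur=A back=1 fwd=1
After 4 (visit(D)): cur=D back=2 fwd=0
After 5 (back): cur=A back=1 fwd=1
After 6 (visit(N)): cur=N back=2 fwd=0
After 7 (back): cur=A back=1 fwd=1
After 8 (back): cur=HOME back=0 fwd=2
After 9 (visit(U)): cur=U back=1 fwd=0
After 10 (back): cur=HOME back=0 fwd=1
After 11 (visit(Q)): cur=Q back=1 fwd=0
After 12 (back): cur=HOME back=0 fwd=1
After 13 (forward): cur=Q back=1 fwd=0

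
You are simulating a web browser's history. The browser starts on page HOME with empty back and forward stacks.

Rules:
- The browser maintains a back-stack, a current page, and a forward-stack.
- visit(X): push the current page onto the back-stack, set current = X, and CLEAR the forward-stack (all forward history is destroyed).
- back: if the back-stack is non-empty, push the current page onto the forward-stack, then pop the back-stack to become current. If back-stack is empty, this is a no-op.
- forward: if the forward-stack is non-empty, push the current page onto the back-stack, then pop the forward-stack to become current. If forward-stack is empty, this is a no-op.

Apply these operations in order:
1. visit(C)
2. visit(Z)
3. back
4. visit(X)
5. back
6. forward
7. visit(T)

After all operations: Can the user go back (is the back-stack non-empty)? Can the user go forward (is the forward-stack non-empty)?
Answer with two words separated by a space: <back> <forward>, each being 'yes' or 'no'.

Answer: yes no

Derivation:
After 1 (visit(C)): cur=C back=1 fwd=0
After 2 (visit(Z)): cur=Z back=2 fwd=0
After 3 (back): cur=C back=1 fwd=1
After 4 (visit(X)): cur=X back=2 fwd=0
After 5 (back): cur=C back=1 fwd=1
After 6 (forward): cur=X back=2 fwd=0
After 7 (visit(T)): cur=T back=3 fwd=0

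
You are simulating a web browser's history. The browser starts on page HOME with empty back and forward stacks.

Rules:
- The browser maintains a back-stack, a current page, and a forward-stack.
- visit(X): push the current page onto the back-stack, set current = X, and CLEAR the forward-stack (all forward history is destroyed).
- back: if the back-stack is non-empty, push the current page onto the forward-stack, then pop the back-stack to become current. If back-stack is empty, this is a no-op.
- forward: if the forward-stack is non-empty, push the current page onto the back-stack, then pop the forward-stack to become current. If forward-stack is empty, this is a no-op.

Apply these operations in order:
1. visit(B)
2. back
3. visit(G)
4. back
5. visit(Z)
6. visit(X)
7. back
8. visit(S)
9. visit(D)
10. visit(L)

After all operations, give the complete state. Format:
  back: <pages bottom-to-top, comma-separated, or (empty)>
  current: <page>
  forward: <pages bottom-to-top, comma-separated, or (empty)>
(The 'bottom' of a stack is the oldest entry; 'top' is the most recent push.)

Answer: back: HOME,Z,S,D
current: L
forward: (empty)

Derivation:
After 1 (visit(B)): cur=B back=1 fwd=0
After 2 (back): cur=HOME back=0 fwd=1
After 3 (visit(G)): cur=G back=1 fwd=0
After 4 (back): cur=HOME back=0 fwd=1
After 5 (visit(Z)): cur=Z back=1 fwd=0
After 6 (visit(X)): cur=X back=2 fwd=0
After 7 (back): cur=Z back=1 fwd=1
After 8 (visit(S)): cur=S back=2 fwd=0
After 9 (visit(D)): cur=D back=3 fwd=0
After 10 (visit(L)): cur=L back=4 fwd=0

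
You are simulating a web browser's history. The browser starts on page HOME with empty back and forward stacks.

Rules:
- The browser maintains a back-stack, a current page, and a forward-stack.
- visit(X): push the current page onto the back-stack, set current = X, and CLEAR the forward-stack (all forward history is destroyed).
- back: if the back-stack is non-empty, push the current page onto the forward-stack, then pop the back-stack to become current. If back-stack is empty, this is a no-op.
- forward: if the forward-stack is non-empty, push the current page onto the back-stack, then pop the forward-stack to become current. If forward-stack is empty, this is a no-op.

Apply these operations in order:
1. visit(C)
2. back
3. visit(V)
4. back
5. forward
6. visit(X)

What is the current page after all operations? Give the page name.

Answer: X

Derivation:
After 1 (visit(C)): cur=C back=1 fwd=0
After 2 (back): cur=HOME back=0 fwd=1
After 3 (visit(V)): cur=V back=1 fwd=0
After 4 (back): cur=HOME back=0 fwd=1
After 5 (forward): cur=V back=1 fwd=0
After 6 (visit(X)): cur=X back=2 fwd=0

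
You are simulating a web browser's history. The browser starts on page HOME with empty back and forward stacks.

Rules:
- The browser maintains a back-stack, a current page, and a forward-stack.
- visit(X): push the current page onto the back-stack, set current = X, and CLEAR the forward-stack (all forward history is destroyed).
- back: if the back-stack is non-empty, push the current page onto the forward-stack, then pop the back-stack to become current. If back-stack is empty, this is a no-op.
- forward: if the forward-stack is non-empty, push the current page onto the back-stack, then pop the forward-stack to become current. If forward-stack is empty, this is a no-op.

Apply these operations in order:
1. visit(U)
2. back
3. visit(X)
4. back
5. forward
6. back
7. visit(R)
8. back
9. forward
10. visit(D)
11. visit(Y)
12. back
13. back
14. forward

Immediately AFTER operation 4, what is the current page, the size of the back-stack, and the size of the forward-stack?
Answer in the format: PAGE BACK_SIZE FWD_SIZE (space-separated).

After 1 (visit(U)): cur=U back=1 fwd=0
After 2 (back): cur=HOME back=0 fwd=1
After 3 (visit(X)): cur=X back=1 fwd=0
After 4 (back): cur=HOME back=0 fwd=1

HOME 0 1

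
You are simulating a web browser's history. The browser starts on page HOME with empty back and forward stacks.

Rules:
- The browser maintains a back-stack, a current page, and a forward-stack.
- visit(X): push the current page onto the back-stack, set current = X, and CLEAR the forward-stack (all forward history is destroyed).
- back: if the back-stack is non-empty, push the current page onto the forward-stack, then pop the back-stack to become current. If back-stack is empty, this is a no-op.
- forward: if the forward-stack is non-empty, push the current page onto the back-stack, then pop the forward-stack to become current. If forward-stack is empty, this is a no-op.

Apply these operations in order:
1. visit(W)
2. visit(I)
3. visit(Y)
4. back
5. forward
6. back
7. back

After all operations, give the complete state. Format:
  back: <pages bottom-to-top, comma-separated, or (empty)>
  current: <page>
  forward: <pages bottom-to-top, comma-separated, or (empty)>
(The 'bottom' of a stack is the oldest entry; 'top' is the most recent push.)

Answer: back: HOME
current: W
forward: Y,I

Derivation:
After 1 (visit(W)): cur=W back=1 fwd=0
After 2 (visit(I)): cur=I back=2 fwd=0
After 3 (visit(Y)): cur=Y back=3 fwd=0
After 4 (back): cur=I back=2 fwd=1
After 5 (forward): cur=Y back=3 fwd=0
After 6 (back): cur=I back=2 fwd=1
After 7 (back): cur=W back=1 fwd=2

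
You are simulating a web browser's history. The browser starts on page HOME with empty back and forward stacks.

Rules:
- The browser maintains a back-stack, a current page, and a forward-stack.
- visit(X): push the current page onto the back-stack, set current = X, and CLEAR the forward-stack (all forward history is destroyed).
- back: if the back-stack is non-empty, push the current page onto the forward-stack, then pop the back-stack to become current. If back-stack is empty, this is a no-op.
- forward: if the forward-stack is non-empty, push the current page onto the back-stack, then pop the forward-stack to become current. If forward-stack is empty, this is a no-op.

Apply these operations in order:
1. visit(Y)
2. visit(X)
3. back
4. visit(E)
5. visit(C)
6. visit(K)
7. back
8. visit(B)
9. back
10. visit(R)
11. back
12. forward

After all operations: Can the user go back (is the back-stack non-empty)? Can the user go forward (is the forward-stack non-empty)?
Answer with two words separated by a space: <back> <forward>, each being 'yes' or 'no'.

Answer: yes no

Derivation:
After 1 (visit(Y)): cur=Y back=1 fwd=0
After 2 (visit(X)): cur=X back=2 fwd=0
After 3 (back): cur=Y back=1 fwd=1
After 4 (visit(E)): cur=E back=2 fwd=0
After 5 (visit(C)): cur=C back=3 fwd=0
After 6 (visit(K)): cur=K back=4 fwd=0
After 7 (back): cur=C back=3 fwd=1
After 8 (visit(B)): cur=B back=4 fwd=0
After 9 (back): cur=C back=3 fwd=1
After 10 (visit(R)): cur=R back=4 fwd=0
After 11 (back): cur=C back=3 fwd=1
After 12 (forward): cur=R back=4 fwd=0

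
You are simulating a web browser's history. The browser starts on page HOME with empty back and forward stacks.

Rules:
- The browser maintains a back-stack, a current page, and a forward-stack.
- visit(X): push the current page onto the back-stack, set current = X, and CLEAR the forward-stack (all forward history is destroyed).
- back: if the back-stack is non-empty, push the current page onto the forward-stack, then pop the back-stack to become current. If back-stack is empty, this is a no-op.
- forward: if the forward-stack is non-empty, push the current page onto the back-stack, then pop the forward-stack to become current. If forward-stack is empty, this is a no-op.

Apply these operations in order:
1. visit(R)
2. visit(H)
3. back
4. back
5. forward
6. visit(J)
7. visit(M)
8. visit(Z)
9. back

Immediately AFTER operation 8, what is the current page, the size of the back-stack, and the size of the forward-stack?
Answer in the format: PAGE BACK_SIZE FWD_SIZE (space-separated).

After 1 (visit(R)): cur=R back=1 fwd=0
After 2 (visit(H)): cur=H back=2 fwd=0
After 3 (back): cur=R back=1 fwd=1
After 4 (back): cur=HOME back=0 fwd=2
After 5 (forward): cur=R back=1 fwd=1
After 6 (visit(J)): cur=J back=2 fwd=0
After 7 (visit(M)): cur=M back=3 fwd=0
After 8 (visit(Z)): cur=Z back=4 fwd=0

Z 4 0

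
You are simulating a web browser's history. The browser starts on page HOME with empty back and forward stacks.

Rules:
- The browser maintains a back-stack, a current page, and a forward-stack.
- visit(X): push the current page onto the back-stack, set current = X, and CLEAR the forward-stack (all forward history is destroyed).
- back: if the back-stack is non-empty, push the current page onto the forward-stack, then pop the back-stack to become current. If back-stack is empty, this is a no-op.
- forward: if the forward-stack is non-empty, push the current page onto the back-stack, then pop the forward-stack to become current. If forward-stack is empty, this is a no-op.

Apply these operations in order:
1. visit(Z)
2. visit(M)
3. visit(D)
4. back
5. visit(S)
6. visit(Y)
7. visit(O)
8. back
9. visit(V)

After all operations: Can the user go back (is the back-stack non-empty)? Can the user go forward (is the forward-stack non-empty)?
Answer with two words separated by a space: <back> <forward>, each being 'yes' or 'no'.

After 1 (visit(Z)): cur=Z back=1 fwd=0
After 2 (visit(M)): cur=M back=2 fwd=0
After 3 (visit(D)): cur=D back=3 fwd=0
After 4 (back): cur=M back=2 fwd=1
After 5 (visit(S)): cur=S back=3 fwd=0
After 6 (visit(Y)): cur=Y back=4 fwd=0
After 7 (visit(O)): cur=O back=5 fwd=0
After 8 (back): cur=Y back=4 fwd=1
After 9 (visit(V)): cur=V back=5 fwd=0

Answer: yes no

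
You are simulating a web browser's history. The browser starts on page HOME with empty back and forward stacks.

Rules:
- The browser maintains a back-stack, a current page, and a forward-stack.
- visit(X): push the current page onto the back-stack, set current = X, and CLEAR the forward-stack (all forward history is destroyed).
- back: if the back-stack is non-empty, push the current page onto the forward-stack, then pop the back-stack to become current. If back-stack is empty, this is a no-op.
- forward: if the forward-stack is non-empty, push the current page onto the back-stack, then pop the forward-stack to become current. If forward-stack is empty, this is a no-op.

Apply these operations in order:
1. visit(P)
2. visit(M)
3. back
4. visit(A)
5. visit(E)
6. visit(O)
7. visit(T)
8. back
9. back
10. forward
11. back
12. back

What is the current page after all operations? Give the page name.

Answer: A

Derivation:
After 1 (visit(P)): cur=P back=1 fwd=0
After 2 (visit(M)): cur=M back=2 fwd=0
After 3 (back): cur=P back=1 fwd=1
After 4 (visit(A)): cur=A back=2 fwd=0
After 5 (visit(E)): cur=E back=3 fwd=0
After 6 (visit(O)): cur=O back=4 fwd=0
After 7 (visit(T)): cur=T back=5 fwd=0
After 8 (back): cur=O back=4 fwd=1
After 9 (back): cur=E back=3 fwd=2
After 10 (forward): cur=O back=4 fwd=1
After 11 (back): cur=E back=3 fwd=2
After 12 (back): cur=A back=2 fwd=3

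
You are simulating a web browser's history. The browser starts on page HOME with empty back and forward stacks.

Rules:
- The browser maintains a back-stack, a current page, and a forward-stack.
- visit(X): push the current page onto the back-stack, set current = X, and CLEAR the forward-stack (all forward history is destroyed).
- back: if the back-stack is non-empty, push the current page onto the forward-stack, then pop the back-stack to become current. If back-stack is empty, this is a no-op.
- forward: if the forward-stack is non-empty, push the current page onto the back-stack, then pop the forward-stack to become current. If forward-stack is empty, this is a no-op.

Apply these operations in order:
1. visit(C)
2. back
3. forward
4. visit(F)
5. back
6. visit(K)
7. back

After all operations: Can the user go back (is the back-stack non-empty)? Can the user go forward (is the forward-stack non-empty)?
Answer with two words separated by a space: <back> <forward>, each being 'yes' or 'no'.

Answer: yes yes

Derivation:
After 1 (visit(C)): cur=C back=1 fwd=0
After 2 (back): cur=HOME back=0 fwd=1
After 3 (forward): cur=C back=1 fwd=0
After 4 (visit(F)): cur=F back=2 fwd=0
After 5 (back): cur=C back=1 fwd=1
After 6 (visit(K)): cur=K back=2 fwd=0
After 7 (back): cur=C back=1 fwd=1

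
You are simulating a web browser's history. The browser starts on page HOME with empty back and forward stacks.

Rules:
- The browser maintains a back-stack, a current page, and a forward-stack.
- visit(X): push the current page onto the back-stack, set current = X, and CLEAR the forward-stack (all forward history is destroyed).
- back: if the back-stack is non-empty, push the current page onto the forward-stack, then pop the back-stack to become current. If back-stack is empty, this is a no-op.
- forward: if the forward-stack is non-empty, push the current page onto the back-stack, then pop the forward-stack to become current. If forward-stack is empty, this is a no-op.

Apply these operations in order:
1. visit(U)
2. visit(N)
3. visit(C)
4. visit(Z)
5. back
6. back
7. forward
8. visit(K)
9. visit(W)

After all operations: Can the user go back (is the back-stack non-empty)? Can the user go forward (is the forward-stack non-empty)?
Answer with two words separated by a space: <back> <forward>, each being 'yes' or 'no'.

Answer: yes no

Derivation:
After 1 (visit(U)): cur=U back=1 fwd=0
After 2 (visit(N)): cur=N back=2 fwd=0
After 3 (visit(C)): cur=C back=3 fwd=0
After 4 (visit(Z)): cur=Z back=4 fwd=0
After 5 (back): cur=C back=3 fwd=1
After 6 (back): cur=N back=2 fwd=2
After 7 (forward): cur=C back=3 fwd=1
After 8 (visit(K)): cur=K back=4 fwd=0
After 9 (visit(W)): cur=W back=5 fwd=0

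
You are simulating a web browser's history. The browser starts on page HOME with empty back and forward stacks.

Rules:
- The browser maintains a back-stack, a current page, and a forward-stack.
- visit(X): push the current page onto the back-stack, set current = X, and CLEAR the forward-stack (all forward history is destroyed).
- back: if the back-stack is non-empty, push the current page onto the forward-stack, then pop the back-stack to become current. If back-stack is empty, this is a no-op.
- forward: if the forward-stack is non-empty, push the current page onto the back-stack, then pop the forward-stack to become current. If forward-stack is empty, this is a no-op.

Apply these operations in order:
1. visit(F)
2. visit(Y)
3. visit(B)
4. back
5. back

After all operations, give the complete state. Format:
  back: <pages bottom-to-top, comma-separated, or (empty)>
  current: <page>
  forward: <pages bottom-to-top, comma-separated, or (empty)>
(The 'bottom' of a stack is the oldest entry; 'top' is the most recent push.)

Answer: back: HOME
current: F
forward: B,Y

Derivation:
After 1 (visit(F)): cur=F back=1 fwd=0
After 2 (visit(Y)): cur=Y back=2 fwd=0
After 3 (visit(B)): cur=B back=3 fwd=0
After 4 (back): cur=Y back=2 fwd=1
After 5 (back): cur=F back=1 fwd=2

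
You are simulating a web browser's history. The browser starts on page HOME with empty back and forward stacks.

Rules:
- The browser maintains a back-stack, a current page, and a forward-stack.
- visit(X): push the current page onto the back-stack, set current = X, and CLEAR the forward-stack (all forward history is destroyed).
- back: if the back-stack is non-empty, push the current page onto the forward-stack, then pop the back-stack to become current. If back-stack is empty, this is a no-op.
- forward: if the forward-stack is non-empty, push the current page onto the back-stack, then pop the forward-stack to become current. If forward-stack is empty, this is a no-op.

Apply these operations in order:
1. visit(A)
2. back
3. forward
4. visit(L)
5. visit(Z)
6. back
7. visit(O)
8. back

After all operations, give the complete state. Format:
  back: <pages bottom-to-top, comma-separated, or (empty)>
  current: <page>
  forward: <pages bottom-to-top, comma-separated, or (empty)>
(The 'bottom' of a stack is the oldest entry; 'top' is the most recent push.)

After 1 (visit(A)): cur=A back=1 fwd=0
After 2 (back): cur=HOME back=0 fwd=1
After 3 (forward): cur=A back=1 fwd=0
After 4 (visit(L)): cur=L back=2 fwd=0
After 5 (visit(Z)): cur=Z back=3 fwd=0
After 6 (back): cur=L back=2 fwd=1
After 7 (visit(O)): cur=O back=3 fwd=0
After 8 (back): cur=L back=2 fwd=1

Answer: back: HOME,A
current: L
forward: O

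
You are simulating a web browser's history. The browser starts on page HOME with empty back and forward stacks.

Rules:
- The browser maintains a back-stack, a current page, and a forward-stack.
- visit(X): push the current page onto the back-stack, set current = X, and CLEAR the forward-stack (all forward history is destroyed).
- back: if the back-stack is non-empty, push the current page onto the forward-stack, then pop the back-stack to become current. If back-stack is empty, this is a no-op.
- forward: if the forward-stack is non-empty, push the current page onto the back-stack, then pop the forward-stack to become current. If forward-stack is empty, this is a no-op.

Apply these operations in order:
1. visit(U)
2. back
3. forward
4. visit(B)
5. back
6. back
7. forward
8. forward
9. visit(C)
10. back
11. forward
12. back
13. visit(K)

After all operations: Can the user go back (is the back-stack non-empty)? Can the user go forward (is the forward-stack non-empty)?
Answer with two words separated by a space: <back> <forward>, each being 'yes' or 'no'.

Answer: yes no

Derivation:
After 1 (visit(U)): cur=U back=1 fwd=0
After 2 (back): cur=HOME back=0 fwd=1
After 3 (forward): cur=U back=1 fwd=0
After 4 (visit(B)): cur=B back=2 fwd=0
After 5 (back): cur=U back=1 fwd=1
After 6 (back): cur=HOME back=0 fwd=2
After 7 (forward): cur=U back=1 fwd=1
After 8 (forward): cur=B back=2 fwd=0
After 9 (visit(C)): cur=C back=3 fwd=0
After 10 (back): cur=B back=2 fwd=1
After 11 (forward): cur=C back=3 fwd=0
After 12 (back): cur=B back=2 fwd=1
After 13 (visit(K)): cur=K back=3 fwd=0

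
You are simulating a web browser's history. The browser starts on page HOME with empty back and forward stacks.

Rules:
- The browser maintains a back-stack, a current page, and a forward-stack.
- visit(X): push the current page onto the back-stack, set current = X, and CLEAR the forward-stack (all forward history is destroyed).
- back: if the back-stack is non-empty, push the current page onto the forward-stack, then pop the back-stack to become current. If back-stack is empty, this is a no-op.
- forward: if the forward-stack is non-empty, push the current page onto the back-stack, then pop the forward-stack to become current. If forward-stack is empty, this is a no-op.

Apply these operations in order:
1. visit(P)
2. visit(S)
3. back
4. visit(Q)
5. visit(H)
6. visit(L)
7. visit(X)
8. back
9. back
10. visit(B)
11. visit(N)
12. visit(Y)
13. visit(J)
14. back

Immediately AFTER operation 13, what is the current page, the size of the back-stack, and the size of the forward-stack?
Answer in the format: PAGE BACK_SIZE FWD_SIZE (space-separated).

After 1 (visit(P)): cur=P back=1 fwd=0
After 2 (visit(S)): cur=S back=2 fwd=0
After 3 (back): cur=P back=1 fwd=1
After 4 (visit(Q)): cur=Q back=2 fwd=0
After 5 (visit(H)): cur=H back=3 fwd=0
After 6 (visit(L)): cur=L back=4 fwd=0
After 7 (visit(X)): cur=X back=5 fwd=0
After 8 (back): cur=L back=4 fwd=1
After 9 (back): cur=H back=3 fwd=2
After 10 (visit(B)): cur=B back=4 fwd=0
After 11 (visit(N)): cur=N back=5 fwd=0
After 12 (visit(Y)): cur=Y back=6 fwd=0
After 13 (visit(J)): cur=J back=7 fwd=0

J 7 0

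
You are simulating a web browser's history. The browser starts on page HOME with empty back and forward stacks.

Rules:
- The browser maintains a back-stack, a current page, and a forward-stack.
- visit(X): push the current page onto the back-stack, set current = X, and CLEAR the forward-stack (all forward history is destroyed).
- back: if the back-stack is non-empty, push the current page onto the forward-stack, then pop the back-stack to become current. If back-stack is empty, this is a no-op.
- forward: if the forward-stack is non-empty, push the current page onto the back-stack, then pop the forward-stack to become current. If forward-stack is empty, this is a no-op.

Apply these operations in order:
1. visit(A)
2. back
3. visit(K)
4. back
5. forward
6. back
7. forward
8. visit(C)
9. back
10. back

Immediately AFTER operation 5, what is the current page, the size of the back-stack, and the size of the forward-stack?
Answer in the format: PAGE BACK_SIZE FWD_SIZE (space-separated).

After 1 (visit(A)): cur=A back=1 fwd=0
After 2 (back): cur=HOME back=0 fwd=1
After 3 (visit(K)): cur=K back=1 fwd=0
After 4 (back): cur=HOME back=0 fwd=1
After 5 (forward): cur=K back=1 fwd=0

K 1 0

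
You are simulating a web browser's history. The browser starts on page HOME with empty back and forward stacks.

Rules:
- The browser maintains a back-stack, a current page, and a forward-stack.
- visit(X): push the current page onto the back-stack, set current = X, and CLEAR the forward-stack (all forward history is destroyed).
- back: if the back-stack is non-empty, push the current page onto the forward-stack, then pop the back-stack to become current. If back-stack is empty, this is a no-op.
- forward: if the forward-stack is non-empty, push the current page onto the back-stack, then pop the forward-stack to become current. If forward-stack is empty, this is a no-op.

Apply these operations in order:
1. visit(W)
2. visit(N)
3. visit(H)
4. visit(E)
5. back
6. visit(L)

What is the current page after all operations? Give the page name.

After 1 (visit(W)): cur=W back=1 fwd=0
After 2 (visit(N)): cur=N back=2 fwd=0
After 3 (visit(H)): cur=H back=3 fwd=0
After 4 (visit(E)): cur=E back=4 fwd=0
After 5 (back): cur=H back=3 fwd=1
After 6 (visit(L)): cur=L back=4 fwd=0

Answer: L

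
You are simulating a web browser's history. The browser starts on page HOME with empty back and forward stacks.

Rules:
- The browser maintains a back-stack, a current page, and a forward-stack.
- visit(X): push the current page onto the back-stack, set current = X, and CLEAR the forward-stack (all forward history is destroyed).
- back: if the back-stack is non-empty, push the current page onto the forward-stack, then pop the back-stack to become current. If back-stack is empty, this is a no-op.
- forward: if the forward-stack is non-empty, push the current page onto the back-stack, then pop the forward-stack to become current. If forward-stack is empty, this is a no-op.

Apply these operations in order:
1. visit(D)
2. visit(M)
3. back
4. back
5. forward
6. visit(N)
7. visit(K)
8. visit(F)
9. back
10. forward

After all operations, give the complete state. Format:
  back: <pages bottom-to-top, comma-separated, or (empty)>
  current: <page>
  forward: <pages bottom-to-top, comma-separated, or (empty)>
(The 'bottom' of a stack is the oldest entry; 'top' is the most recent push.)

After 1 (visit(D)): cur=D back=1 fwd=0
After 2 (visit(M)): cur=M back=2 fwd=0
After 3 (back): cur=D back=1 fwd=1
After 4 (back): cur=HOME back=0 fwd=2
After 5 (forward): cur=D back=1 fwd=1
After 6 (visit(N)): cur=N back=2 fwd=0
After 7 (visit(K)): cur=K back=3 fwd=0
After 8 (visit(F)): cur=F back=4 fwd=0
After 9 (back): cur=K back=3 fwd=1
After 10 (forward): cur=F back=4 fwd=0

Answer: back: HOME,D,N,K
current: F
forward: (empty)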